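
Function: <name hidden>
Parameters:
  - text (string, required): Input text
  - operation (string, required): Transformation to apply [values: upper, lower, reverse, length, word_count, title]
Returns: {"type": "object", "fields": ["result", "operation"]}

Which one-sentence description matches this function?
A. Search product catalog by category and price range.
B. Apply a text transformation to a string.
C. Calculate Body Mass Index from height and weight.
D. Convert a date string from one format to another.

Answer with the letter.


Parameters text, operation and return ["result", "operation"] fit: Apply a text transformation to a string.
B


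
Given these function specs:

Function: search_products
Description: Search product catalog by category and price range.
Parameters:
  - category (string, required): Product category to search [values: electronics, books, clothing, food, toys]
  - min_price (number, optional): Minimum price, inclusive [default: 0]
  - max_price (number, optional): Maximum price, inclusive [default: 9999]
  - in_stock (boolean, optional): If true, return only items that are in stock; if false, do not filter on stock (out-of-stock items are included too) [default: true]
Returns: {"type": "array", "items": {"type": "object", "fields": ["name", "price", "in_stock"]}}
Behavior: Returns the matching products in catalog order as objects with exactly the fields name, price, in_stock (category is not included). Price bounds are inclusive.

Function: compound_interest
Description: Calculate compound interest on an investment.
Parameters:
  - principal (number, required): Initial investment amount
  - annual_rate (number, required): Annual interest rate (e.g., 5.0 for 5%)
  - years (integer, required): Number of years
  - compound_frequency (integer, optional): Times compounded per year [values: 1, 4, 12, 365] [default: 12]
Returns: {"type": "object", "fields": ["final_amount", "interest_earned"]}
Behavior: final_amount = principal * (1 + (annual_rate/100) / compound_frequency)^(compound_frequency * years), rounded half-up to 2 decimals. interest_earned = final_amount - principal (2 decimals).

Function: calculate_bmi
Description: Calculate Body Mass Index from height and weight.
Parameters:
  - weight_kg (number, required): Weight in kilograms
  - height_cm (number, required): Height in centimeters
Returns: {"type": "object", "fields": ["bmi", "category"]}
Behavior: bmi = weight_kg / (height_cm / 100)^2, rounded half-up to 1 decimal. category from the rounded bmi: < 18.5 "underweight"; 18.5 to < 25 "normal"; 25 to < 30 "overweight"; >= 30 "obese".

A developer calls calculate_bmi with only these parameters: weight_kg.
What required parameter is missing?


Required parameters: weight_kg, height_cm
Provided: weight_kg
Missing: height_cm
height_cm


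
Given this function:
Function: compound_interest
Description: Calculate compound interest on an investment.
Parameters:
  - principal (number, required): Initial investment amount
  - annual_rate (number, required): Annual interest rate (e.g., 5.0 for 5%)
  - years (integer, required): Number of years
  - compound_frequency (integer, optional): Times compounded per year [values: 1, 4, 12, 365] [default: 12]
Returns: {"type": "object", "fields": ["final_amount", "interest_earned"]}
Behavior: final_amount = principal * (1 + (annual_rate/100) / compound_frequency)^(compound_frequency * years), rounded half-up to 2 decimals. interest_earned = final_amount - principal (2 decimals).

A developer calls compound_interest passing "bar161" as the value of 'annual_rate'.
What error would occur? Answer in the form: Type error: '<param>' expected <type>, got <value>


Spec: 'annual_rate' is declared as number; "bar161" is a string.
Type error: 'annual_rate' expected number, got "bar161"


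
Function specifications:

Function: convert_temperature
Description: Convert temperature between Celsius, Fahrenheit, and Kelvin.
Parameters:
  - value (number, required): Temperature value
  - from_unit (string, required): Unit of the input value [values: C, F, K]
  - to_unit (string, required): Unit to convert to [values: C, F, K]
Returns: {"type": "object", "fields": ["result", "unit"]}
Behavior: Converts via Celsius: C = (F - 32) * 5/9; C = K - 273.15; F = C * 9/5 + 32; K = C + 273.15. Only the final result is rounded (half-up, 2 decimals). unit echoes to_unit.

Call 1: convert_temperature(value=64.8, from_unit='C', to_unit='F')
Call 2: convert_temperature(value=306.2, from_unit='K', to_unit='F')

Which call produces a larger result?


Call 1:
  Input already in C: 64.8
  To F: 64.8 * 9/5 + 32 = 148.64
  Round to 2 decimals: 148.64
  -> 148.64 F
Call 2:
  To C: 306.2 - 273.15 = 33.05
  To F: 33.05 * 9/5 + 32 = 91.49
  Round to 2 decimals: 91.49
  -> 91.49 F
Call 1 (148.64 F)


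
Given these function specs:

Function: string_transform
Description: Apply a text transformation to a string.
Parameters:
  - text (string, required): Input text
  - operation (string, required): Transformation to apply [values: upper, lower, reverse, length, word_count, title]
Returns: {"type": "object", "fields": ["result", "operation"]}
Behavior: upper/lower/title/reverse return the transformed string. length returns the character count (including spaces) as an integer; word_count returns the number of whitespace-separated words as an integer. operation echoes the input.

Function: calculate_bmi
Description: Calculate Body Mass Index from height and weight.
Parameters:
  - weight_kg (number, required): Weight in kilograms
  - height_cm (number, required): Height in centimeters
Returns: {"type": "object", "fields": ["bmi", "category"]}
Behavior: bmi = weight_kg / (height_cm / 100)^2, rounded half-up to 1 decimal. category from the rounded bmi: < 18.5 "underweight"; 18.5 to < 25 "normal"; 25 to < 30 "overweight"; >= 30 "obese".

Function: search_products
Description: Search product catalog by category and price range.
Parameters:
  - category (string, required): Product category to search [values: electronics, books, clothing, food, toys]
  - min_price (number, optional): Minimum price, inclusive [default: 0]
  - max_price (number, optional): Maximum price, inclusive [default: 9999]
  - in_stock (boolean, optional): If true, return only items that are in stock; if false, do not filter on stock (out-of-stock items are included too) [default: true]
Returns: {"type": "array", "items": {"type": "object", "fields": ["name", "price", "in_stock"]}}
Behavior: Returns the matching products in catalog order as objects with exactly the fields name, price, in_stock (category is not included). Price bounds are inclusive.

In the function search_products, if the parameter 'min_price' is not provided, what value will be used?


The search_products spec declares:
  - min_price (number, optional): Minimum price, inclusive [default: 0]
Default:
0


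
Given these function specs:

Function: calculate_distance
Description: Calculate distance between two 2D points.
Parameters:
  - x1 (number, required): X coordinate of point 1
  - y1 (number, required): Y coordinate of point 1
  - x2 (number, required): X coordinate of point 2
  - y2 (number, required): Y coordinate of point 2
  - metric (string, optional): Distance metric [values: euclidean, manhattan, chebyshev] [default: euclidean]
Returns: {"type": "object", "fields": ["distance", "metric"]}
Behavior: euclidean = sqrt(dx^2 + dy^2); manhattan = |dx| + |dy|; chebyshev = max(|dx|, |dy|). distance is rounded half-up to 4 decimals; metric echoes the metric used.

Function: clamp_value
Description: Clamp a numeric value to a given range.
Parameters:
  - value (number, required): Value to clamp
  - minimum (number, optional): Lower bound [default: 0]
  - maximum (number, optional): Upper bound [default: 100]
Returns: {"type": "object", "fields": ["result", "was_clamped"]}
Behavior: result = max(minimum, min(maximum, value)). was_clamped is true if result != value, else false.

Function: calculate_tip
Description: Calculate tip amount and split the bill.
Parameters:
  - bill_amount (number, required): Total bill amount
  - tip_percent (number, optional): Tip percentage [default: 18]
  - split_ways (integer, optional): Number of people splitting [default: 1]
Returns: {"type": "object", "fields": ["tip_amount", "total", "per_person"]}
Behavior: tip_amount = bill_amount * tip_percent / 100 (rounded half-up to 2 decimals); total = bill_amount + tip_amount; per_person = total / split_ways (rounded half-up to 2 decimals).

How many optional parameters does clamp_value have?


Parameters of clamp_value: value (required), minimum (optional), maximum (optional)
Optional count:
2


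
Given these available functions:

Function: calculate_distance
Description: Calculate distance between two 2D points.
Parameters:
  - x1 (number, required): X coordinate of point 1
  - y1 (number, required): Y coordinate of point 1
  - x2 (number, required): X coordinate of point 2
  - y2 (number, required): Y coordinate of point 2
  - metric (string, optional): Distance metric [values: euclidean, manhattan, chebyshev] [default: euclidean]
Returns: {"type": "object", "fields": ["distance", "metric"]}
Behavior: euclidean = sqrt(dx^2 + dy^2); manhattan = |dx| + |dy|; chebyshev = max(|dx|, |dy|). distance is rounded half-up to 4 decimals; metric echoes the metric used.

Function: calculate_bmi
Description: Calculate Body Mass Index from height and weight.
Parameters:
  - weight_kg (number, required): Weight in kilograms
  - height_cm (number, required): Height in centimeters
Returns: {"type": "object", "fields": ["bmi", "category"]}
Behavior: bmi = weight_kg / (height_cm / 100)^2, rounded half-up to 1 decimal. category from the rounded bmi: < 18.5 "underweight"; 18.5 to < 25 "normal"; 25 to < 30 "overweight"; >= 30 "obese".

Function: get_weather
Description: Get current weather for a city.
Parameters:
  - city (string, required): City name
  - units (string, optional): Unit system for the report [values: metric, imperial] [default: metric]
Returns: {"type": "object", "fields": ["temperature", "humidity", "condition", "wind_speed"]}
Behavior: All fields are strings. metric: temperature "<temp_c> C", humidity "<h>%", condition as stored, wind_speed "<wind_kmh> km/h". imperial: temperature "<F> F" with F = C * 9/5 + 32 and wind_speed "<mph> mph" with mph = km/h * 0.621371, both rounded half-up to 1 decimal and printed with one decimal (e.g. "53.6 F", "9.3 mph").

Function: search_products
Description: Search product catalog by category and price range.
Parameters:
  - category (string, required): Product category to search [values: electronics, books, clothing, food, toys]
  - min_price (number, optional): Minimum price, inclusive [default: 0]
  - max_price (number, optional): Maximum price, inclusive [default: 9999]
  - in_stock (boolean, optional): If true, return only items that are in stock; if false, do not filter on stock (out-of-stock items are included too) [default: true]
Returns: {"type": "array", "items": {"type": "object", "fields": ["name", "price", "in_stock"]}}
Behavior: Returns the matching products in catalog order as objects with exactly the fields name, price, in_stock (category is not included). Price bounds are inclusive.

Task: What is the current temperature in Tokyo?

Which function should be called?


The task needs a function whose description is: Get current weather for a city.
get_weather


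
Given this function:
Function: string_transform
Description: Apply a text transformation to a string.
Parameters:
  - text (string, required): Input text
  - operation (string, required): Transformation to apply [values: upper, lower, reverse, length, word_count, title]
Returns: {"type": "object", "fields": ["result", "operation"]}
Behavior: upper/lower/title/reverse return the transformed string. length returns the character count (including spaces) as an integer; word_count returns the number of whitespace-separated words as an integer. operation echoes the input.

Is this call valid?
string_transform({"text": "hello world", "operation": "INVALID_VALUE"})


Checking parameter values...
Parameter 'operation' has value 'INVALID_VALUE' not in allowed: upper, lower, reverse, length, word_count, title
Invalid - 'operation' must be one of upper, lower, reverse, length, word_count, title


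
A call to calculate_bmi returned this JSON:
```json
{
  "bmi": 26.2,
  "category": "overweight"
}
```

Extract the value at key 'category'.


overweight


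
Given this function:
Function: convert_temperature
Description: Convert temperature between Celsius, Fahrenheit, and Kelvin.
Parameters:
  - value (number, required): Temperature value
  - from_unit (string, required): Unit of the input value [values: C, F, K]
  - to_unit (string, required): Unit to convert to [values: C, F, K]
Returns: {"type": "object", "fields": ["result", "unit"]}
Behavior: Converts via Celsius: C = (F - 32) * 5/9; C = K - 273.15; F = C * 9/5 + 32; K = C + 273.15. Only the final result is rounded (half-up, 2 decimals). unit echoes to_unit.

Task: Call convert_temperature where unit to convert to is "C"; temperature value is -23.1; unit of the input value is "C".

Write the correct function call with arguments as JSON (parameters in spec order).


Mapping each described value to its parameter name:
  'Unit to convert to' -> to_unit = "C"
  'Temperature value' -> value = -23.1
  'Unit of the input value' -> from_unit = "C"
convert_temperature({"value": -23.1, "from_unit": "C", "to_unit": "C"})


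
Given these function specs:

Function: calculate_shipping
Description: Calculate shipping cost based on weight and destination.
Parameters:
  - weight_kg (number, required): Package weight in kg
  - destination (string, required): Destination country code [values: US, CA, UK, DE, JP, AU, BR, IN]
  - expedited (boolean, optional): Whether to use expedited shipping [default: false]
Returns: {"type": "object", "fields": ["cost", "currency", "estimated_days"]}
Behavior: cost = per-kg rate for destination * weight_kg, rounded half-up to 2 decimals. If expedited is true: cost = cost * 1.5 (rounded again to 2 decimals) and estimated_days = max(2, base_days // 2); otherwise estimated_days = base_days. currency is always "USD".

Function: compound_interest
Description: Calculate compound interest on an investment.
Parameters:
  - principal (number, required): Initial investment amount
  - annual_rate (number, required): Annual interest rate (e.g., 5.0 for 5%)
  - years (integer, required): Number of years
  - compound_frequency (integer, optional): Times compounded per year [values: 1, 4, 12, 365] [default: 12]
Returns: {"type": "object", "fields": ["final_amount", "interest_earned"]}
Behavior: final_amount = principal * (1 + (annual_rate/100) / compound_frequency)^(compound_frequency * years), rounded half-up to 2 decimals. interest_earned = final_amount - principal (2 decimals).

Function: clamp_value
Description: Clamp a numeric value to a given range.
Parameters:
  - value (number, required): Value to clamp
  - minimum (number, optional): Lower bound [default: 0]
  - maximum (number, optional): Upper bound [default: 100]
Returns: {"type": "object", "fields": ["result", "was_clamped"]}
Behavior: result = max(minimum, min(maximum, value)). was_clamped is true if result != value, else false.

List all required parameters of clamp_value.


Parameters of clamp_value and their required/optional flag:
  value: required
  minimum: optional
  maximum: optional
value


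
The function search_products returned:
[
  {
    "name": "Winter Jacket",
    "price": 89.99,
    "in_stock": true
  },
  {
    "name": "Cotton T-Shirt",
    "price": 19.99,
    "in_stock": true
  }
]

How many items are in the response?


Items: Winter Jacket, Cotton T-Shirt
2


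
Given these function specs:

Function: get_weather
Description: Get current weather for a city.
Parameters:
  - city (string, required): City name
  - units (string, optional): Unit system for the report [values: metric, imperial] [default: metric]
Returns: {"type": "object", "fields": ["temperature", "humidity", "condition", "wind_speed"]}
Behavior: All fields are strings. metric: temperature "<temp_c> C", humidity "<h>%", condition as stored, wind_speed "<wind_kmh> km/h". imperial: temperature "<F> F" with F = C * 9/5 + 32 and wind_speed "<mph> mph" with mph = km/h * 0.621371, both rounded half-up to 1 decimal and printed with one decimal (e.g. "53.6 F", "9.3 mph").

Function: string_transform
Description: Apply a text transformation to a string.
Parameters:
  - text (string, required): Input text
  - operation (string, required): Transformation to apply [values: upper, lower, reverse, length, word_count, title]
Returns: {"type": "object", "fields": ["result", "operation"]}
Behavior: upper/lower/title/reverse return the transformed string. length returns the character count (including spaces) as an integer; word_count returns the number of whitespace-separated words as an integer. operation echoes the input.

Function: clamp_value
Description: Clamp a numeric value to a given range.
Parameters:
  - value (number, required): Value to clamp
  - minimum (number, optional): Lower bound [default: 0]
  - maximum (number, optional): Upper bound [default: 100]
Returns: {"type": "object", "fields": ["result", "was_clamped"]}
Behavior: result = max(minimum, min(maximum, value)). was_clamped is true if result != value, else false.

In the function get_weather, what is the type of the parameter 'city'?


The get_weather spec declares:
  - city (string, required): City name
Type:
string


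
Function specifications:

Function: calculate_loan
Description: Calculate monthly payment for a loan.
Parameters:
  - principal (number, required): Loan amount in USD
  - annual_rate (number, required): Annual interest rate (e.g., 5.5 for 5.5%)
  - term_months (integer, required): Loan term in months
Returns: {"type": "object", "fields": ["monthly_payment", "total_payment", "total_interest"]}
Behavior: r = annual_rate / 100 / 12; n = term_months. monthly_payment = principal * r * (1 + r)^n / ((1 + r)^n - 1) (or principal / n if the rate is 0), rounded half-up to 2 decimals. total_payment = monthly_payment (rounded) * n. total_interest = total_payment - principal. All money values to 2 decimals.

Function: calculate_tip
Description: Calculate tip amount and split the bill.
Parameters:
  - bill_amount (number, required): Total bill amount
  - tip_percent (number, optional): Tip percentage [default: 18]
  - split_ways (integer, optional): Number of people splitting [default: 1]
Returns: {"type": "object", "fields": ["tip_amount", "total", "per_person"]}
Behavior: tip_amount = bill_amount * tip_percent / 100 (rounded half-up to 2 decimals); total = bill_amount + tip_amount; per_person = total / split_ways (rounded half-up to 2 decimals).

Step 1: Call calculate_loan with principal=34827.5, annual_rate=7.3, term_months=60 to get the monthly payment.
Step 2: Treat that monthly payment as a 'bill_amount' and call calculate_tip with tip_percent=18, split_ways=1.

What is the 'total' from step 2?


Step 1: calculate_loan(principal=34827.5, annual_rate=7.3, term_months=60)
  r = 7.3 / 100 / 12 = 0.006083333333 (keep full precision)
  (1 + r)^60 = 1.43892207
  monthly_payment = 34827.5 * 0.006083333333 * 1.43892207 / (1.43892207 - 1) = 694.566395 -> 694.57
  total_payment = 694.57 * 60 = 41674.20
  total_interest = 41674.20 - 34827.50 = 6846.70
  -> monthly_payment = 694.57
Step 2: calculate_tip(bill_amount=694.57, tip_percent=18, split_ways=1)
  tip_amount = 694.57 * 18/100 = 125.0226 -> 125.02
  total = 694.57 + 125.02 = 819.59
  per_person = 819.59 / 1 = 819.59 -> 819.59
  -> total = 819.59
$819.59


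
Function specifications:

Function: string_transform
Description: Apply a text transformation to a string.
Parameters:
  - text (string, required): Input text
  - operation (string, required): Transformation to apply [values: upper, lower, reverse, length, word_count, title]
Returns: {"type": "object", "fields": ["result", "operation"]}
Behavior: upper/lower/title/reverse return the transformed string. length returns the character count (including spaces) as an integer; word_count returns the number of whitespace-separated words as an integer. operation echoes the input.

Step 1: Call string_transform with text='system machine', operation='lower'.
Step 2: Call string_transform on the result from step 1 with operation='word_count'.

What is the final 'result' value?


Step 1: string_transform(text='system machine', operation='lower')
  -> result = 'system machine'
Step 2: string_transform(text='system machine', operation='word_count')
  words: system, machine -> 2
  -> result = 2
2


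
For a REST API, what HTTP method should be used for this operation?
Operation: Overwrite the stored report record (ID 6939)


GET = read, POST = create, PUT = update/replace, DELETE = remove
This operation is an update/replace.
PUT


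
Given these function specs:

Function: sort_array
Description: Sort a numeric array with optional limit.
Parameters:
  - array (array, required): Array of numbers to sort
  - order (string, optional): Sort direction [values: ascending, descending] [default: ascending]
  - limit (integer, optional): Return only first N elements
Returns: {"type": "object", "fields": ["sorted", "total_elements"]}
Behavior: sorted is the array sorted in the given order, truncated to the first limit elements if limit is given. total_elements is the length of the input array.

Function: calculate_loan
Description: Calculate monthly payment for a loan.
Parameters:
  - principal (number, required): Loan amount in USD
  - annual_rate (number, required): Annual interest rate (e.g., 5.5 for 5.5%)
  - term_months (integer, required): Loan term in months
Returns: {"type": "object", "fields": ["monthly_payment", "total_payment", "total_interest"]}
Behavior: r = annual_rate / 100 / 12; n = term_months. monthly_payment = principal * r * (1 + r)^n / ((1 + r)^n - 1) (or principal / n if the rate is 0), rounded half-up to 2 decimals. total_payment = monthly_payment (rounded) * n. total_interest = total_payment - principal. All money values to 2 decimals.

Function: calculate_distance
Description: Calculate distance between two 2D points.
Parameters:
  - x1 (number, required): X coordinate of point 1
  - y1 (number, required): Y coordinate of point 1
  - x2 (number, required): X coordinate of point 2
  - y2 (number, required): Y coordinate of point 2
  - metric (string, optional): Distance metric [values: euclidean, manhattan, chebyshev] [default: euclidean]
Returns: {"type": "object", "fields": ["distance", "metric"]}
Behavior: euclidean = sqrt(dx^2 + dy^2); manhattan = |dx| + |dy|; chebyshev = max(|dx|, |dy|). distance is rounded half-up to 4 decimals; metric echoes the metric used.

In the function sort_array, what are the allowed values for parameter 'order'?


The sort_array spec declares:
  - order (string, optional): Sort direction [values: ascending, descending] [default: ascending]
Allowed values:
ascending, descending


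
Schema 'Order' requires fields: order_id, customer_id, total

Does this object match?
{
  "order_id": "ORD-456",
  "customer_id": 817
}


Checking required fields...
Missing: total
Invalid - missing required field 'total'


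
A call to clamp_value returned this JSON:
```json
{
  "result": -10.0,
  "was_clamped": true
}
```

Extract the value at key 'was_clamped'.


true


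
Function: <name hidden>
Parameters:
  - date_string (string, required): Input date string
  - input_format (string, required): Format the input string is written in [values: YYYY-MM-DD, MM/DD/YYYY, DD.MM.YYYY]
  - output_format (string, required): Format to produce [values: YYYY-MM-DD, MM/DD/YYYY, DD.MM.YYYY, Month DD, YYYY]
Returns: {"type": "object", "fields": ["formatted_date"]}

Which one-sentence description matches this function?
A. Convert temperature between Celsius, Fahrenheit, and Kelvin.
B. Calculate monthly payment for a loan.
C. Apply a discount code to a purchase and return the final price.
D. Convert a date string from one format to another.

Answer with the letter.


Parameters date_string, input_format, output_format and return ["formatted_date"] fit: Convert a date string from one format to another.
D


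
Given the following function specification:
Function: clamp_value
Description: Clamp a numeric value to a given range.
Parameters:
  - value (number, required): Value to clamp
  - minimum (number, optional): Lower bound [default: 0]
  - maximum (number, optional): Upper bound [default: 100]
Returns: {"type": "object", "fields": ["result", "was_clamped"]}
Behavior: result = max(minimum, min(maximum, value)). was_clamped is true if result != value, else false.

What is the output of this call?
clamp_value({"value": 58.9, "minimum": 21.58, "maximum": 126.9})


result = max(21.58, min(126.9, 58.9)) = max(21.58, 58.9) = 58.9
was_clamped = (58.9 != 58.9) = false
Output:
{"result": 58.9, "was_clamped": false}


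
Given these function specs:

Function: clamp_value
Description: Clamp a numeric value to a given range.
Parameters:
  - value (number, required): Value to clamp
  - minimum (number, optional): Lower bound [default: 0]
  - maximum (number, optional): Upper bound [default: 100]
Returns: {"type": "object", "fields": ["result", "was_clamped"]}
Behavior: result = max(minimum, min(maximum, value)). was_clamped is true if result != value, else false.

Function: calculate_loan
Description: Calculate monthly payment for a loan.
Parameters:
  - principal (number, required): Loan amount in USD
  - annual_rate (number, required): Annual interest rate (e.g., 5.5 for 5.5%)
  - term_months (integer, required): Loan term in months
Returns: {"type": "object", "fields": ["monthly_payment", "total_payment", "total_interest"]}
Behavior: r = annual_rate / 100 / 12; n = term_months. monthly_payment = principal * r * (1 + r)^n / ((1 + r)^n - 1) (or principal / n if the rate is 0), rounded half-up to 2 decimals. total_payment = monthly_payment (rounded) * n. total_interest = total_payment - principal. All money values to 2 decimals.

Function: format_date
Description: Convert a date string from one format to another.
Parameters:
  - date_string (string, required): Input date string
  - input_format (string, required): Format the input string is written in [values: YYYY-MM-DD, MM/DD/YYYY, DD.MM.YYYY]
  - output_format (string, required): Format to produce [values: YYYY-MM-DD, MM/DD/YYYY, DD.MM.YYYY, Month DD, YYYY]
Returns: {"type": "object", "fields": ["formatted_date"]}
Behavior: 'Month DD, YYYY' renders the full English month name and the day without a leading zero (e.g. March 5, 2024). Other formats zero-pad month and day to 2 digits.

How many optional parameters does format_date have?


Parameters of format_date: date_string (required), input_format (required), output_format (required)
Optional count:
0


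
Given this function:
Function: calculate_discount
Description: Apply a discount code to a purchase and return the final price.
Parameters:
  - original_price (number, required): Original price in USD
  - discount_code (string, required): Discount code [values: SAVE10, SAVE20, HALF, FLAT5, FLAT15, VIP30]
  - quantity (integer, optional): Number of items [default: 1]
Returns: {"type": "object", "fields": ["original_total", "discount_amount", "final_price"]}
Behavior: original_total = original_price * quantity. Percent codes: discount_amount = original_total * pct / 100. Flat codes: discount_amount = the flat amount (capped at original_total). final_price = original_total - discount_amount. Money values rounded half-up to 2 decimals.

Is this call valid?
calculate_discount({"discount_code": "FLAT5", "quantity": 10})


Checking required parameters...
Missing required parameter: original_price
Invalid - missing required parameter 'original_price'


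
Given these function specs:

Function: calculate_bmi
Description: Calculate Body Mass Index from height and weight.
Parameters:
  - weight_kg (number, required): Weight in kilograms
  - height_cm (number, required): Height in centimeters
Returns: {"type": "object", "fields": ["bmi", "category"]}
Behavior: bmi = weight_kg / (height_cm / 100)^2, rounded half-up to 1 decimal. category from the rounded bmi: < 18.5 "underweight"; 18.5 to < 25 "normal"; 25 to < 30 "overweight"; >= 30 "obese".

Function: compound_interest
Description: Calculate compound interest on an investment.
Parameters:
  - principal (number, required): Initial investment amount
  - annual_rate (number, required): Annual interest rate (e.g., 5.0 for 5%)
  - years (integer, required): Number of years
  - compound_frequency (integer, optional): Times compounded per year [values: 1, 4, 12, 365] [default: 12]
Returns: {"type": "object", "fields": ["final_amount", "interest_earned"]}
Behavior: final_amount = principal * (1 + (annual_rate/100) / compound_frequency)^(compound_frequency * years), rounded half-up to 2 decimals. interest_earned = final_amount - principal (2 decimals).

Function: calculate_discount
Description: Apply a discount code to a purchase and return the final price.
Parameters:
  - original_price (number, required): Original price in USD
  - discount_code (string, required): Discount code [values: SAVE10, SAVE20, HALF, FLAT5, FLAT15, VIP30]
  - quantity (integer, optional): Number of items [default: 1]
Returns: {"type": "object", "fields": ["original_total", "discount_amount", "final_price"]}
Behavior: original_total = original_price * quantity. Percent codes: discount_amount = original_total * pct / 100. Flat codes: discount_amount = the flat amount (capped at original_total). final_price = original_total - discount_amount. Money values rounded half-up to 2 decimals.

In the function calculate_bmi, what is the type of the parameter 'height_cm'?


The calculate_bmi spec declares:
  - height_cm (number, required): Height in centimeters
Type:
number


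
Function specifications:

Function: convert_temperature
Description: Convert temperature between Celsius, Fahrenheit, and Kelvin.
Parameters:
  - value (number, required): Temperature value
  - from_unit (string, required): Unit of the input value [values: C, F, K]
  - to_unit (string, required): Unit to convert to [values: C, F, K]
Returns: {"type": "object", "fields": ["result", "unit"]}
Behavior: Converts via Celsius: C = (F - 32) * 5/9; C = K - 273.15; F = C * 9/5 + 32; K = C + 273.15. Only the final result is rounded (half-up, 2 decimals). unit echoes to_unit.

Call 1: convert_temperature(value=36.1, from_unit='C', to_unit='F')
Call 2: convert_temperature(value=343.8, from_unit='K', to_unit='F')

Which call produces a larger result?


Call 1:
  Input already in C: 36.1
  To F: 36.1 * 9/5 + 32 = 96.98
  Round to 2 decimals: 96.98
  -> 96.98 F
Call 2:
  To C: 343.8 - 273.15 = 70.65
  To F: 70.65 * 9/5 + 32 = 159.17
  Round to 2 decimals: 159.17
  -> 159.17 F
Call 2 (159.17 F)


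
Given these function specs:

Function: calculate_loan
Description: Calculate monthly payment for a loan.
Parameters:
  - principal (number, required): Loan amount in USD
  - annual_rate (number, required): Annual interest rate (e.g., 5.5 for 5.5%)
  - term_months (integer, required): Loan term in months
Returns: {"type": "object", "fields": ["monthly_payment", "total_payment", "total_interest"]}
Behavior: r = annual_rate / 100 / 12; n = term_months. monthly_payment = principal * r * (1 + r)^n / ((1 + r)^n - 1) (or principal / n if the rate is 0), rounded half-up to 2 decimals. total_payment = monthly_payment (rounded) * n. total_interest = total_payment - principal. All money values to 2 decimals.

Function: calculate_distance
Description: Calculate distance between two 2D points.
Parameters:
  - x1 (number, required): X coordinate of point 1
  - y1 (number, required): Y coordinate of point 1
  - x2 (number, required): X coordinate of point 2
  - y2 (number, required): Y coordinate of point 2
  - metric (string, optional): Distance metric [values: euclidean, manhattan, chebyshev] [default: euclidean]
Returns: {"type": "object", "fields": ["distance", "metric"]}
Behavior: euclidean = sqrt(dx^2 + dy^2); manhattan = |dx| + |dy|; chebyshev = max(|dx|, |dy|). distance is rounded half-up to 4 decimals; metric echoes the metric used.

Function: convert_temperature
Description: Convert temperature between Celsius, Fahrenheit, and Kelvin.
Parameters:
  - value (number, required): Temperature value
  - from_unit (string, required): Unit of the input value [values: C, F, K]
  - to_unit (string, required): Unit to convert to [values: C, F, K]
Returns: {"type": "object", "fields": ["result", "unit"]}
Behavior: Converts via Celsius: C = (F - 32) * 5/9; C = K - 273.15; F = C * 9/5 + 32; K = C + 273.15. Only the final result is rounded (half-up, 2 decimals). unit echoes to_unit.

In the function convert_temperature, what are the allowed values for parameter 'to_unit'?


The convert_temperature spec declares:
  - to_unit (string, required): Unit to convert to [values: C, F, K]
Allowed values:
C, F, K


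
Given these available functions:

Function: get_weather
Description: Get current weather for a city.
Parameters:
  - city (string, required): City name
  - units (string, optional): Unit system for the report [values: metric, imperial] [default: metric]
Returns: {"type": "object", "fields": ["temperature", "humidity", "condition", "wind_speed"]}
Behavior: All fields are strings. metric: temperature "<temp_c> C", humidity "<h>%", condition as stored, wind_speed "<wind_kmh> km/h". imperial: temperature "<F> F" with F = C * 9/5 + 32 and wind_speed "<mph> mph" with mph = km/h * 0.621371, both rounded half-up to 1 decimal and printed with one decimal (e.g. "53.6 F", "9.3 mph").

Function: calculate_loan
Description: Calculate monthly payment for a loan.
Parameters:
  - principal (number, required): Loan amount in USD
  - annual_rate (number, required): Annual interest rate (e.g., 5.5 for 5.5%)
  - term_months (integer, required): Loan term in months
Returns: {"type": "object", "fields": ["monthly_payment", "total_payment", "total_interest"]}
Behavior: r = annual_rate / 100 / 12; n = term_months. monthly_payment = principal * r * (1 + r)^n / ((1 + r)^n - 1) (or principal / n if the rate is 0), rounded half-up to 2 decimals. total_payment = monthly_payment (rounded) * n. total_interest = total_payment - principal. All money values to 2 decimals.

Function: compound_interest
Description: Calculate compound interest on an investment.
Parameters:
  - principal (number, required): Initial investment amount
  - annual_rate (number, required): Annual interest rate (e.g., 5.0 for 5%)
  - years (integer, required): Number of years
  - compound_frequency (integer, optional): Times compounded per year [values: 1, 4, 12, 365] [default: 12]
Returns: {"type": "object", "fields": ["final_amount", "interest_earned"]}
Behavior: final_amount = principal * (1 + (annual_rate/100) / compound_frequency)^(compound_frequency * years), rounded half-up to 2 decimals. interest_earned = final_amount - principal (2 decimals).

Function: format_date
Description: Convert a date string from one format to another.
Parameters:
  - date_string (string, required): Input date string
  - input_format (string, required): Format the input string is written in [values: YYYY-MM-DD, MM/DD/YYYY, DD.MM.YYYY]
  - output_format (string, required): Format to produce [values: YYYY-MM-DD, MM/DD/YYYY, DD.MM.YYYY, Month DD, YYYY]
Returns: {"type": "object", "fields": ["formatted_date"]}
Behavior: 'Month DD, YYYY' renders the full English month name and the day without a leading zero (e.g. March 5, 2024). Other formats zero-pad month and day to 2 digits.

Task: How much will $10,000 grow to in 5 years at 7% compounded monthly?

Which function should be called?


The task needs a function whose description is: Calculate compound interest on an investment.
compound_interest


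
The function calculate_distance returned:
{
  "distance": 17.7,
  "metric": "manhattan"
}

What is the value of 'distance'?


17.7


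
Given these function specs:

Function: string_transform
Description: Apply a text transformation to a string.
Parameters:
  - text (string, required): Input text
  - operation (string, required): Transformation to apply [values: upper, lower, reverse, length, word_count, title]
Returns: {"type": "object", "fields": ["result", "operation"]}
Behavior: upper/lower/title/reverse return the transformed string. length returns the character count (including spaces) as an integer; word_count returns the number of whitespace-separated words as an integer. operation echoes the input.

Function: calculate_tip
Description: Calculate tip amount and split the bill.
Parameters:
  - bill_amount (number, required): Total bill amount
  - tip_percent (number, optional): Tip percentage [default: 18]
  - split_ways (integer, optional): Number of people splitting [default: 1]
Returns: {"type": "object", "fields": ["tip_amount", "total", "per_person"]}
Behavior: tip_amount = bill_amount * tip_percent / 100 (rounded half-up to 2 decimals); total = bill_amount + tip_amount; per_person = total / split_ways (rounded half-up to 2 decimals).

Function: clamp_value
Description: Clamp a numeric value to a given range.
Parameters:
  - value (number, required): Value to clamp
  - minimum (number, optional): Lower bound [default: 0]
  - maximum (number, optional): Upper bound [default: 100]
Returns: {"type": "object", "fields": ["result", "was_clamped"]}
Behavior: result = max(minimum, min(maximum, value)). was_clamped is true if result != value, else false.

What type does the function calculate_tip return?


The calculate_tip spec declares Returns: {"type": "object", "fields": ["tip_amount", "total", "per_person"]}
Type:
object


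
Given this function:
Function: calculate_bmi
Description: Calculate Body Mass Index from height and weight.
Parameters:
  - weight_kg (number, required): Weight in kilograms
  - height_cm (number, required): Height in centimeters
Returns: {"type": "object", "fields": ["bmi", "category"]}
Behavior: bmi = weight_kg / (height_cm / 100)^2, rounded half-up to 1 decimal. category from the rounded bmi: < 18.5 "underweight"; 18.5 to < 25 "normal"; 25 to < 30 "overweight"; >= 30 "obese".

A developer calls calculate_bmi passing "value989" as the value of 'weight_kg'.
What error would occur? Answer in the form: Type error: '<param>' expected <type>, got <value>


Spec: 'weight_kg' is declared as number; "value989" is a string.
Type error: 'weight_kg' expected number, got "value989"


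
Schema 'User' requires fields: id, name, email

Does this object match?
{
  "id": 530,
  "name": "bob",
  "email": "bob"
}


Checking required fields... All present.
Valid - all required fields present


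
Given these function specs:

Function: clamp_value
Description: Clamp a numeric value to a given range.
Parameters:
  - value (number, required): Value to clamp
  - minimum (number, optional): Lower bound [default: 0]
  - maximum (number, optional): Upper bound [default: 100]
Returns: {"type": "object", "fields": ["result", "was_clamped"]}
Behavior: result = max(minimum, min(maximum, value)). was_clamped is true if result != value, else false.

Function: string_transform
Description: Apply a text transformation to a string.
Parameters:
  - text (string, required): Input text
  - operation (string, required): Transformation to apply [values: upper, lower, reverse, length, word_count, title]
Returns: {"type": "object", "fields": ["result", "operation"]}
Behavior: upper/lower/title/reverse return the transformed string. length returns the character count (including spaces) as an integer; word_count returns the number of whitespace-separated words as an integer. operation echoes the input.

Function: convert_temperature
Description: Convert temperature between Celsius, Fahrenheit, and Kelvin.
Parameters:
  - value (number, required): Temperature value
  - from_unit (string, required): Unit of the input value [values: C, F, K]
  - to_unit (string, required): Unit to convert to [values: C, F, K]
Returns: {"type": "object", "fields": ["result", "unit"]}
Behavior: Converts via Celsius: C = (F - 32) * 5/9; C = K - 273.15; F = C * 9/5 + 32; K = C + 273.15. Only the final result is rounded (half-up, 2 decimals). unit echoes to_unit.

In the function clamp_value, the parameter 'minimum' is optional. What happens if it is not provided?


The clamp_value spec declares:
  - minimum (number, optional): Lower bound [default: 0]
It defaults to 0
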